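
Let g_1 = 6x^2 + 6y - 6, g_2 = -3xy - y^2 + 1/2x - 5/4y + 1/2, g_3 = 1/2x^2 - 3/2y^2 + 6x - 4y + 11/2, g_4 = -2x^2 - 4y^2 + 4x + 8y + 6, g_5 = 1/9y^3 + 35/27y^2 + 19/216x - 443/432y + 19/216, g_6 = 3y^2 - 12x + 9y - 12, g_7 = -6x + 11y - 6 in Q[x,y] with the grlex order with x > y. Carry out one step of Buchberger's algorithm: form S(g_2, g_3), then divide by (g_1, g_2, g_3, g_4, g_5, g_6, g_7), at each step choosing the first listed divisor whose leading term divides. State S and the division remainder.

S(g_2, g_3) = 1/3xy^2 + 3y^3 - 1/6x^2 - 139/12xy + 8y^2 - 1/6x - 11y; remainder on division = -248/3y.

lcm(LM(g_2), LM(g_3)) = x^2y.
S = (lcm/LT(g_2))·g_2 − (lcm/LT(g_3))·g_3 = 1/3xy^2 + 3y^3 - 1/6x^2 - 139/12xy + 8y^2 - 1/6x - 11y.
Reduce S modulo (g_1, g_2, g_3, g_4, g_5, g_6, g_7) in that order:
  leading term xy^2: subtract (-1/9y)·g_2 from 1/3xy^2 + 3y^3 - 1/6x^2 - 139/12xy + 8y^2 - 1/6x - 11y → 26/9y^3 - 1/6x^2 - 415/36xy + 283/36y^2 - 1/6x - 197/18y
  leading term y^3: subtract (26)·g_5 from 26/9y^3 - 1/6x^2 - 415/36xy + 283/36y^2 - 1/6x - 197/18y → -1/6x^2 - 415/36xy - 2791/108y^2 - 265/108x + 3395/216y - 247/108
  leading term x^2: subtract (-1/36)·g_1 from -1/6x^2 - 415/36xy - 2791/108y^2 - 265/108x + 3395/216y - 247/108 → -415/36xy - 2791/108y^2 - 265/108x + 3431/216y - 265/108
  leading term xy: subtract (415/108)·g_2 from -415/36xy - 2791/108y^2 - 265/108x + 3431/216y - 265/108 → -22y^2 - 35/8x + 331/16y - 35/8
  leading term y^2: subtract (-22/3)·g_6 from -22y^2 - 35/8x + 331/16y - 35/8 → -739/8x + 1387/16y - 739/8
  leading term x: subtract (739/48)·g_7 from -739/8x + 1387/16y - 739/8 → -248/3y
  leading term y: no divisor's leading term divides it; move -248/3y to the remainder.
The remainder -248/3y is nonzero, so it would be added as the next basis element.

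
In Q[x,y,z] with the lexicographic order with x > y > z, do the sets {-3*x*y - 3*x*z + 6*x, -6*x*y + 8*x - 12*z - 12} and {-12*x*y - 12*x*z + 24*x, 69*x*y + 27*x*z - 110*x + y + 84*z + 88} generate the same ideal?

For a fixed monomial order, each ideal has a unique reduced Gröbner basis; comparing bases decides equality.
Buchberger on the first generating set:
f_1 = -3*x*y - 3*x*z + 6*x, LT = x*y.
f_2 = -6*x*y + 8*x - 12*z - 12, LT = x*y.

S(f_1,f_2): lcm = x*y. S = x*z - 2/3*x - 2*z - 2.
  reduce S modulo (f_1, f_2):
  remainder x*z - 2/3*x - 2*z - 2 ≠ 0; add g_3 = x*z - 2/3*x - 2*z - 2 to the basis.

S(f_1,g_3): lcm = x*y*z. S = 2/3*x*y + x*z**2 - 2*x*z + 2*y*z + 2*y.
  reduce S modulo (f_1, f_2, g_3):
  remainder 2*y*z + 2*y + 2*z**2 - 2*z - 4 ≠ 0; add g_4 = 2*y*z + 2*y + 2*z**2 - 2*z - 4 to the basis.

The other S-polynomials (S(f_2,g_3), S(f_1,g_4), S(f_2,g_4), S(g_3,g_4)) all reduce to 0 modulo the current basis, so we have a Gröbner basis.
Inter-reduce: drop elements whose leading term is divisible by another's, tail-reduce, and make monic.
Reduced Gröbner basis: {x*y - 4/3*x + 2*z + 2, x*z - 2/3*x - 2*z - 2, y*z + y + z**2 - z - 2}.

Buchberger on the second generating set:
h_1 = -12*x*y - 12*x*z + 24*x, LT = x*y.
h_2 = 69*x*y + 27*x*z - 110*x + y + 84*z + 88, LT = x*y.

S(h_1,h_2): lcm = x*y. S = 14/23*x*z - 28/69*x - 1/69*y - 28/23*z - 88/69.
  reduce S modulo (h_1, h_2):
  remainder 14/23*x*z - 28/69*x - 1/69*y - 28/23*z - 88/69 ≠ 0; add k_3 = 14/23*x*z - 28/69*x - 1/69*y - 28/23*z - 88/69 to the basis.

S(h_1,k_3): lcm = x*y*z. S = 2/3*x*y + x*z**2 - 2*x*z + 1/42*y**2 + 2*y*z + 44/21*y.
  reduce S modulo (h_1, h_2, k_3):
  remainder 1/42*y**2 + 85/42*y*z + 43/21*y + 2*z**2 - 40/21*z - 88/21 ≠ 0; add k_4 = 1/42*y**2 + 85/42*y*z + 43/21*y + 2*z**2 - 40/21*z - 88/21 to the basis.

The other S-polynomials (S(h_2,k_3), S(h_1,k_4), S(h_2,k_4), S(k_3,k_4)) all reduce to 0 modulo the current basis, so we have a Gröbner basis.
Inter-reduce: drop elements whose leading term is divisible by another's, tail-reduce, and make monic.
Reduced Gröbner basis: {x*y - 4/3*x + 1/42*y + 2*z + 44/21, x*z - 2/3*x - 1/42*y - 2*z - 44/21, y**2 + 85*y*z + 86*y + 84*z**2 - 80*z - 176}.

The bases are distinct; the ideals are different.

No, the ideals differ.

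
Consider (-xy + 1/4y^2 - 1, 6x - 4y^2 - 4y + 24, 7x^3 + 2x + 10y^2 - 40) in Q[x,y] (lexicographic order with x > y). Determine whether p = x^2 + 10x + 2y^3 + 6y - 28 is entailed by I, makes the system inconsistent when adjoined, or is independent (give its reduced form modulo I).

x^2 + 10x + 2y^3 + 6y - 28 lies in I (it reduces to 0).

First compute the reduced Gröbner basis of I by Buchberger's algorithm.
f_1 = -xy + 1/4y^2 - 1, LT = xy.
f_2 = 6x - 4y^2 - 4y + 24, LT = x.
f_3 = 7x^3 + 2x + 10y^2 - 40, LT = x^3.

S(f_1,f_2): lcm = xy. S = 2/3y^3 + 5/12y^2 - 4y + 1.
  leading term y^3: no divisor's leading term divides it; move 2/3y^3 to the remainder.
  leading term y^2: no divisor's leading term divides it; move 5/12y^2 to the remainder.
  leading term y: no divisor's leading term divides it; move -4y to the remainder.
  leading term 1: no divisor's leading term divides it; move 1 to the remainder.
  remainder 2/3y^3 + 5/12y^2 - 4y + 1 ≠ 0; add h_4 = 2/3y^3 + 5/12y^2 - 4y + 1 to the basis.

S(f_1,f_3): lcm = x^3y. S = -1/4x^2y^2 + x^2 - 2/7xy - 10/7y^3 + 40/7y.
  leading term x^2y^2: subtract (1/4xy)·f_1 from -1/4x^2y^2 + x^2 - 2/7xy - 10/7y^3 + 40/7y → x^2 - 1/16xy^3 - 1/28xy - 10/7y^3 + 40/7y
  leading term x^2: subtract (1/6x)·f_2 from x^2 - 1/16xy^3 - 1/28xy - 10/7y^3 + 40/7y → -1/16xy^3 + 2/3xy^2 + 53/84xy - 4x - 10/7y^3 + 40/7y
  leading term xy^3: subtract (1/16y^2)·f_1 from -1/16xy^3 + 2/3xy^2 + 53/84xy - 4x - 10/7y^3 + 40/7y → 2/3xy^2 + 53/84xy - 4x - 1/64y^4 - 10/7y^3 + 1/16y^2 + 40/7y
  leading term xy^2: subtract (-2/3y)·f_1 from 2/3xy^2 + 53/84xy - 4x - 1/64y^4 - 10/7y^3 + 1/16y^2 + 40/7y → 53/84xy - 4x - 1/64y^4 - 53/42y^3 + 1/16y^2 + 106/21y
  leading term xy: subtract (-53/84)·f_1 from 53/84xy - 4x - 1/64y^4 - 53/42y^3 + 1/16y^2 + 106/21y → -4x - 1/64y^4 - 53/42y^3 + 37/168y^2 + 106/21y - 53/84
  leading term x: subtract (-2/3)·f_2 from -4x - 1/64y^4 - 53/42y^3 + 37/168y^2 + 106/21y - 53/84 → -1/64y^4 - 53/42y^3 - 137/56y^2 + 50/21y + 1291/84
  leading term y^4: subtract (-3/128y)·h_4 from -1/64y^4 - 53/42y^3 - 137/56y^2 + 50/21y + 1291/84 → -13463/10752y^3 - 569/224y^2 + 6463/2688y + 1291/84
  leading term y^3: subtract (-13463/7168)·h_4 from -13463/10752y^3 - 569/224y^2 + 6463/2688y + 1291/84 → -151181/86016y^2 - 27463/5376y + 370885/21504
  leading term y^2: no divisor's leading term divides it; move -151181/86016y^2 to the remainder.
  leading term y: no divisor's leading term divides it; move -27463/5376y to the remainder.
  leading term 1: no divisor's leading term divides it; move 370885/21504 to the remainder.
  remainder -151181/86016y^2 - 27463/5376y + 370885/21504 ≠ 0; add h_5 = -151181/86016y^2 - 27463/5376y + 370885/21504 to the basis.

S(f_2,f_3): lcm = x^3. S = -2/3x^2y^2 - 2/3x^2y + 4x^2 - 2/7x - 10/7y^2 + 40/7.
  leading term x^2y^2: subtract (2/3xy)·f_1 from -2/3x^2y^2 - 2/3x^2y + 4x^2 - 2/7x - 10/7y^2 + 40/7 → -2/3x^2y + 4x^2 - 1/6xy^3 + 2/3xy - 2/7x - 10/7y^2 + 40/7
  leading term x^2y: subtract (2/3x)·f_1 from -2/3x^2y + 4x^2 - 1/6xy^3 + 2/3xy - 2/7x - 10/7y^2 + 40/7 → 4x^2 - 1/6xy^3 - 1/6xy^2 + 2/3xy + 8/21x - 10/7y^2 + 40/7
  leading term x^2: subtract (2/3x)·f_2 from 4x^2 - 1/6xy^3 - 1/6xy^2 + 2/3xy + 8/21x - 10/7y^2 + 40/7 → -1/6xy^3 + 5/2xy^2 + 10/3xy - 328/21x - 10/7y^2 + 40/7
  leading term xy^3: subtract (1/6y^2)·f_1 from -1/6xy^3 + 5/2xy^2 + 10/3xy - 328/21x - 10/7y^2 + 40/7 → 5/2xy^2 + 10/3xy - 328/21x - 1/24y^4 - 53/42y^2 + 40/7
  leading term xy^2: subtract (-5/2y)·f_1 from 5/2xy^2 + 10/3xy - 328/21x - 1/24y^4 - 53/42y^2 + 40/7 → 10/3xy - 328/21x - 1/24y^4 + 5/8y^3 - 53/42y^2 - 5/2y + 40/7
  leading term xy: subtract (-10/3)·f_1 from 10/3xy - 328/21x - 1/24y^4 + 5/8y^3 - 53/42y^2 - 5/2y + 40/7 → -328/21x - 1/24y^4 + 5/8y^3 - 3/7y^2 - 5/2y + 50/21
  leading term x: subtract (-164/63)·f_2 from -328/21x - 1/24y^4 + 5/8y^3 - 3/7y^2 - 5/2y + 50/21 → -1/24y^4 + 5/8y^3 - 683/63y^2 - 1627/126y + 454/7
  leading term y^4: subtract (-1/16y)·h_4 from -1/24y^4 + 5/8y^3 - 683/63y^2 - 1627/126y + 454/7 → 125/192y^3 - 2795/252y^2 - 12953/1008y + 454/7
  leading term y^3: subtract (125/128)·h_4 from 125/192y^3 - 2795/252y^2 - 12953/1008y + 454/7 → -370885/32256y^2 - 18031/2016y + 57237/896
  leading term y^2: subtract (2967080/453543)·h_5 from -370885/32256y^2 - 18031/2016y + 57237/896 → 233114692/9524403y - 466229384/9524403
  leading term y: no divisor's leading term divides it; move 233114692/9524403y to the remainder.
  leading term 1: no divisor's leading term divides it; move -466229384/9524403 to the remainder.
  remainder 233114692/9524403y - 466229384/9524403 ≠ 0; add h_6 = 233114692/9524403y - 466229384/9524403 to the basis.

The other S-polynomials (S(f_1,h_4), S(f_2,h_4), S(f_3,h_4), S(f_1,h_5), S(f_2,h_5), S(f_3,h_5), S(h_4,h_5), S(f_1,h_6), S(f_2,h_6), S(f_3,h_6), S(h_4,h_6), S(h_5,h_6)) all reduce to 0 modulo the current basis, so we have a Gröbner basis.
Inter-reduce: drop elements whose leading term is divisible by another's, tail-reduce, and make monic.
Reduced Gröbner basis: {x, y - 2}.
Label its elements g_1 = x, g_2 = y - 2.

Reduce p = x^2 + 10x + 2y^3 + 6y - 28 modulo G:
  leading term x^2: subtract (x)·g_1 from x^2 + 10x + 2y^3 + 6y - 28 → 10x + 2y^3 + 6y - 28
  leading term x: subtract (10)·g_1 from 10x + 2y^3 + 6y - 28 → 2y^3 + 6y - 28
  leading term y^3: subtract (2y^2)·g_2 from 2y^3 + 6y - 28 → 4y^2 + 6y - 28
  leading term y^2: subtract (4y)·g_2 from 4y^2 + 6y - 28 → 14y - 28
  leading term y: subtract (14)·g_2 from 14y - 28 → 0
  normal form = 0.
Since the normal form is 0, p ∈ I.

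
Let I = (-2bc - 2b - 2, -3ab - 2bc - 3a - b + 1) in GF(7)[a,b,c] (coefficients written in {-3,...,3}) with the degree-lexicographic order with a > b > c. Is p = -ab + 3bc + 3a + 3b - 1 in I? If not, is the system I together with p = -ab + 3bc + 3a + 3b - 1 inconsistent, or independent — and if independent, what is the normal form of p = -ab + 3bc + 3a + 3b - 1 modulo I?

First compute the reduced Gröbner basis of I by Buchberger's algorithm.
f_1 = -2bc - 2b - 2, LT = bc.
f_2 = -3ab - 2bc - 3a - b + 1, LT = ab.

S(f_1,f_2): lcm = abc. S = -3bc^2 + ab - ac + 2bc + a - 2c.
  leading term bc^2: subtract (-2c)·f_1 from -3bc^2 + ab - ac + 2bc + a - 2c → ab - ac - 2bc + a + c
  leading term ab: subtract (2)·f_2 from ab - ac - 2bc + a + c → -ac + 2bc + 2b + c - 2
  leading term ac: no divisor's leading term divides it; move -ac to the remainder.
  leading term bc: subtract (-1)·f_1 from 2bc + 2b + c - 2 → c + 3
  leading term c: no divisor's leading term divides it; move c to the remainder.
  leading term 1: no divisor's leading term divides it; move 3 to the remainder.
  remainder -ac + c + 3 ≠ 0; add h_3 = -ac + c + 3 to the basis.

The other S-polynomials (S(f_1,h_3), S(f_2,h_3)) all reduce to 0 modulo the current basis, so we have a Gröbner basis.
Inter-reduce: drop elements whose leading term is divisible by another's, tail-reduce, and make monic.
Reduced Gröbner basis: {ab + a + 2b - 1, ac - c - 3, bc + b + 1}.
Label its elements g_1 = ab + a + 2b - 1, g_2 = ac - c - 3, g_3 = bc + b + 1.

Reduce p = -ab + 3bc + 3a + 3b - 1 modulo G:
  leading term ab: subtract (-1)·g_1 from -ab + 3bc + 3a + 3b - 1 → 3bc - 3a - 2b - 2
  leading term bc: subtract (3)·g_3 from 3bc - 3a - 2b - 2 → -3a + 2b + 2
  leading term a: no divisor's leading term divides it; move -3a to the remainder.
  leading term b: no divisor's leading term divides it; move 2b to the remainder.
  leading term 1: no divisor's leading term divides it; move 2 to the remainder.
  normal form = -3a + 2b + 2.
The normal form is nonzero, so p ∉ I. Since p minus its normal form lies in I, I + (p) = I + (r) where r = -3a + 2b + 2; decide whether this ideal is the whole ring.
Run Buchberger on G together with r (pairs among the g_i already reduce to 0 since G is a Gröbner basis):
g_1 = ab + a + 2b - 1, LT = ab.
g_2 = ac - c - 3, LT = ac.
g_3 = bc + b + 1, LT = bc.
r = -3a + 2b + 2, LT = a.

S(g_1,r): lcm = ab. S = 3b^2 + a - 2b - 1.
  leading term b^2: no divisor's leading term divides it; move 3b^2 to the remainder.
  leading term a: subtract (2)·r from a - 2b - 1 → b + 2
  leading term b: no divisor's leading term divides it; move b to the remainder.
  leading term 1: no divisor's leading term divides it; move 2 to the remainder.
  remainder 3b^2 + b + 2 ≠ 0; add m_5 = 3b^2 + b + 2 to the basis.

S(g_2,r): lcm = ac. S = 3bc + 2c - 3.
  leading term bc: subtract (3)·g_3 from 3bc + 2c - 3 → -3b + 2c + 1
  leading term b: no divisor's leading term divides it; move -3b to the remainder.
  leading term c: no divisor's leading term divides it; move 2c to the remainder.
  leading term 1: no divisor's leading term divides it; move 1 to the remainder.
  remainder -3b + 2c + 1 ≠ 0; add m_6 = -3b + 2c + 1 to the basis.

S(g_3,m_6): lcm = bc. S = 3c^2 + b - 2c + 1.
  leading term c^2: no divisor's leading term divides it; move 3c^2 to the remainder.
  leading term b: subtract (2)·m_6 from b - 2c + 1 → c - 1
  leading term c: no divisor's leading term divides it; move c to the remainder.
  leading term 1: no divisor's leading term divides it; move -1 to the remainder.
  remainder 3c^2 + c - 1 ≠ 0; add m_7 = 3c^2 + c - 1 to the basis.

The other S-polynomials (S(g_1,g_2), S(g_1,g_3), S(g_2,g_3), S(g_3,r), S(g_1,m_5), S(g_2,m_5), S(g_3,m_5), S(r,m_5), S(g_1,m_6), S(g_2,m_6), S(r,m_6), S(m_5,m_6), S(g_1,m_7), S(g_2,m_7), S(g_3,m_7), S(r,m_7), S(m_5,m_7), S(m_6,m_7)) all reduce to 0 modulo the current basis, so we have a Gröbner basis.
Inter-reduce: drop elements whose leading term is divisible by another's, tail-reduce, and make monic.
Reduced Gröbner basis: {c^2 - 2c + 2, a - 2c + 3, b - 3c + 2}.
The reduced Gröbner basis of I + (p) is {c^2 - 2c + 2, a - 2c + 3, b - 3c + 2} ≠ {1}, a proper ideal, so the enlarged system stays consistent: p is independent of I, with normal form -3a + 2b + 2.

-ab + 3bc + 3a + 3b - 1 is independent of I; its normal form modulo I is -3a + 2b + 2.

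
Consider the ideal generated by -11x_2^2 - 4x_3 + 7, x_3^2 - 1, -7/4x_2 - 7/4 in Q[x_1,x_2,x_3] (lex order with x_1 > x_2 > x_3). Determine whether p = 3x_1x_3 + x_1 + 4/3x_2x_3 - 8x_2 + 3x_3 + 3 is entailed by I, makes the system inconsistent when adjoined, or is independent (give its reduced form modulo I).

First compute the reduced Gröbner basis of I by Buchberger's algorithm.
f_1 = -11x_2^2 - 4x_3 + 7, LT = x_2^2.
f_2 = x_3^2 - 1, LT = x_3^2.
f_3 = -7/4x_2 - 7/4, LT = x_2.

S(f_1,f_3): lcm = x_2^2. S = -x_2 + 4/11x_3 - 7/11.
  leading term x_2: subtract (4/7)·f_3 from -x_2 + 4/11x_3 - 7/11 → 4/11x_3 + 4/11
  leading term x_3: no divisor's leading term divides it; move 4/11x_3 to the remainder.
  leading term 1: no divisor's leading term divides it; move 4/11 to the remainder.
  remainder 4/11x_3 + 4/11 ≠ 0; add h_4 = 4/11x_3 + 4/11 to the basis.

The other S-polynomials (S(f_1,f_2), S(f_2,f_3), S(f_1,h_4), S(f_2,h_4), S(f_3,h_4)) all reduce to 0 modulo the current basis, so we have a Gröbner basis.
Inter-reduce: drop elements whose leading term is divisible by another's, tail-reduce, and make monic.
Reduced Gröbner basis: {x_2 + 1, x_3 + 1}.
Label its elements g_1 = x_2 + 1, g_2 = x_3 + 1.

Reduce p = 3x_1x_3 + x_1 + 4/3x_2x_3 - 8x_2 + 3x_3 + 3 modulo G:
  leading term x_1x_3: subtract (3x_1)·g_2 from 3x_1x_3 + x_1 + 4/3x_2x_3 - 8x_2 + 3x_3 + 3 → -2x_1 + 4/3x_2x_3 - 8x_2 + 3x_3 + 3
  leading term x_1: no divisor's leading term divides it; move -2x_1 to the remainder.
  leading term x_2x_3: subtract (4/3x_3)·g_1 from 4/3x_2x_3 - 8x_2 + 3x_3 + 3 → -8x_2 + 5/3x_3 + 3
  leading term x_2: subtract (-8)·g_1 from -8x_2 + 5/3x_3 + 3 → 5/3x_3 + 11
  leading term x_3: subtract (5/3)·g_2 from 5/3x_3 + 11 → 28/3
  leading term 1: no divisor's leading term divides it; move 28/3 to the remainder.
  normal form = -2x_1 + 28/3.
The normal form is nonzero, so p ∉ I. Since p minus its normal form lies in I, I + (p) = I + (r) where r = -2x_1 + 28/3; decide whether this ideal is the whole ring.
Run Buchberger on G together with r (pairs among the g_i already reduce to 0 since G is a Gröbner basis):
g_1 = x_2 + 1, LT = x_2.
g_2 = x_3 + 1, LT = x_3.
r = -2x_1 + 28/3, LT = x_1.

The S-polynomials (S(g_1,g_2), S(g_1,r), S(g_2,r)) all reduce to 0 modulo the current basis, so we have a Gröbner basis.
Inter-reduce: drop elements whose leading term is divisible by another's, tail-reduce, and make monic.
Reduced Gröbner basis: {x_1 - 14/3, x_2 + 1, x_3 + 1}.
The reduced Gröbner basis of I + (p) is {x_1 - 14/3, x_2 + 1, x_3 + 1} ≠ {1}, a proper ideal, so the enlarged system stays consistent: p is independent of I, with normal form -2x_1 + 28/3.

The remainder on division by a Gröbner basis is unique — it is the normal form.

3x_1x_3 + x_1 + 4/3x_2x_3 - 8x_2 + 3x_3 + 3 is independent of I; its normal form modulo I is -2x_1 + 28/3.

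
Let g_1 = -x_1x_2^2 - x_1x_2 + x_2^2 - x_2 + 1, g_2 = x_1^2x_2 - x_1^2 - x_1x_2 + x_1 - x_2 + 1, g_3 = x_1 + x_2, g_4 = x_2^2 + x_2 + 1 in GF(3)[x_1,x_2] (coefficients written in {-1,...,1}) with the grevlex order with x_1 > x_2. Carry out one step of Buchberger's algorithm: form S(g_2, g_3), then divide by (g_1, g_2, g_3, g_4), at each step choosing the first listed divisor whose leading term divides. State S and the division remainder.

S(g_2, g_3) = -x_1x_2^2 - x_1^2 - x_1x_2 + x_1 - x_2 + 1; remainder on division = x_2 - 1.

lcm(LM(g_2), LM(g_3)) = x_1^2x_2.
S = (lcm/LT(g_2))·g_2 − (lcm/LT(g_3))·g_3 = -x_1x_2^2 - x_1^2 - x_1x_2 + x_1 - x_2 + 1.
Reduce S modulo (g_1, g_2, g_3, g_4) in that order:
  leading term x_1x_2^2: subtract (1)·g_1 from -x_1x_2^2 - x_1^2 - x_1x_2 + x_1 - x_2 + 1 → -x_1^2 - x_2^2 + x_1
  leading term x_1^2: subtract (-x_1)·g_3 from -x_1^2 - x_2^2 + x_1 → x_1x_2 - x_2^2 + x_1
  leading term x_1x_2: subtract (x_2)·g_3 from x_1x_2 - x_2^2 + x_1 → x_2^2 + x_1
  leading term x_2^2: subtract (1)·g_4 from x_2^2 + x_1 → x_1 - x_2 - 1
  leading term x_1: subtract (1)·g_3 from x_1 - x_2 - 1 → x_2 - 1
  leading term x_2: no divisor's leading term divides it; move x_2 to the remainder.
  leading term 1: no divisor's leading term divides it; move -1 to the remainder.
The remainder x_2 - 1 is nonzero, so it would be added as the next basis element.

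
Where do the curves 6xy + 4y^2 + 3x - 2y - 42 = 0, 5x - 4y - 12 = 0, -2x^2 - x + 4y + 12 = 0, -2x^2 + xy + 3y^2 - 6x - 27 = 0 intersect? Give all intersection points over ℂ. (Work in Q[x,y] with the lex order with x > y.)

{(0, -3)}

Compute a lex Gröbner basis by Buchberger's algorithm.
f_1 = 6xy + 3x + 4y^2 - 2y - 42, LT = xy.
f_2 = 5x - 4y - 12, LT = x.
f_3 = -2x^2 - x + 4y + 12, LT = x^2.
f_4 = -2x^2 + xy - 6x + 3y^2 - 27, LT = x^2.

S(f_1,f_2): lcm = xy. S = 1/2x + 22/15y^2 + 31/15y - 7.
  reduce S modulo (f_1, f_2, f_3, f_4):
  remainder 22/15y^2 + 37/15y - 29/5 ≠ 0; add h_5 = 22/15y^2 + 37/15y - 29/5 to the basis.

S(f_1,f_3): lcm = x^2y. S = 1/2x^2 + 2/3xy^2 - 5/6xy - 7x + 2y^2 + 6y.
  reduce S modulo (f_1, f_2, f_3, f_4, h_5):
  remainder -928/605y - 2784/605 ≠ 0; add h_6 = -928/605y - 2784/605 to the basis.

The other S-polynomials (S(f_1,f_4), S(f_2,f_3), S(f_2,f_4), S(f_3,f_4), S(f_1,h_5), S(f_2,h_5), S(f_3,h_5), S(f_4,h_5), S(f_1,h_6), S(f_2,h_6), S(f_3,h_6), S(f_4,h_6), S(h_5,h_6)) all reduce to 0 modulo the current basis, so we have a Gröbner basis.
Inter-reduce: drop elements whose leading term is divisible by another's, tail-reduce, and make monic.
Reduced Gröbner basis: {x, y + 3}.

Since the basis is lex-ordered, y + 3 is univariate in y. Its roots are {-3}. Back-substituting each root into the other basis elements fixes the other coordinates.
  y = -3: the earlier basis element becomes x = 0, giving x = 0 — point (0, -3).
This is the nonlinear analogue of row-reducing a linear system.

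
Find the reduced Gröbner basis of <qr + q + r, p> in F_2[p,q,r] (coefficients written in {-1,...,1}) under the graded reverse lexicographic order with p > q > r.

f_1 = qr + q + r, LT = qr.
f_2 = p, LT = p.

The S-polynomials (S(f_1,f_2)) all reduce to 0 modulo the current basis, so we have a Gröbner basis.

G = {qr + q + r, p}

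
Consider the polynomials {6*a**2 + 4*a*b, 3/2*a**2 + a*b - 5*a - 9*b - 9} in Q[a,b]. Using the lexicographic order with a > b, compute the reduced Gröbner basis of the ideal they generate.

f_1 = 6*a**2 + 4*a*b, LT = a**2.
f_2 = 3/2*a**2 + a*b - 5*a - 9*b - 9, LT = a**2.

S(f_1,f_2): lcm = a**2. S = 10/3*a + 6*b + 6.
  reduce S modulo (f_1, f_2):
  remainder 10/3*a + 6*b + 6 ≠ 0; add g_3 = 10/3*a + 6*b + 6 to the basis.

S(f_1,g_3): lcm = a**2. S = -17/15*a*b - 9/5*a.
  reduce S modulo (f_1, f_2, g_3):
  remainder 51/25*b**2 + 132/25*b + 81/25 ≠ 0; add g_4 = 51/25*b**2 + 132/25*b + 81/25 to the basis.

The other S-polynomials (S(f_2,g_3), S(f_1,g_4), S(f_2,g_4), S(g_3,g_4)) all reduce to 0 modulo the current basis, so we have a Gröbner basis.
Inter-reduce: drop elements whose leading term is divisible by another's, tail-reduce, and make monic.

G = {a + 9/5*b + 9/5, b**2 + 44/17*b + 27/17}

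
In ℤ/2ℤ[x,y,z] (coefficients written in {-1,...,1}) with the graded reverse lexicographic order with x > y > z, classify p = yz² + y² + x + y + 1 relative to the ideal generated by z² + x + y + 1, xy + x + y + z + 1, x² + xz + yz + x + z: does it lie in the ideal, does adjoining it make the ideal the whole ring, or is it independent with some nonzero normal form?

First compute the reduced Gröbner basis of I by Buchberger's algorithm.
f_1 = z² + x + y + 1, LT = z².
f_2 = xy + x + y + z + 1, LT = xy.
f_3 = x² + xz + yz + x + z, LT = x².

S(f_2,f_3): lcm = x²y. S = xyz + y²z + x² + xz + yz + x.
  reduce S modulo (f_1, f_2, f_3):
  remainder y²z + xz + yz + x + y + 1 ≠ 0; add h_4 = y²z + xz + yz + x + y + 1 to the basis.

S(f_1,h_4): lcm = y²z². S = xy² + y³ + xz² + yz² + y² + xz + yz + z.
  reduce S modulo (f_1, f_2, f_3, h_4):
  remainder y³ + y² + yz + x + y + z + 1 ≠ 0; add h_5 = y³ + y² + yz + x + y + z + 1 to the basis.

The other S-polynomials (S(f_1,f_2), S(f_1,f_3), S(f_2,h_4), S(f_3,h_4), S(f_1,h_5), S(f_2,h_5), S(f_3,h_5), S(h_4,h_5)) all reduce to 0 modulo the current basis, so we have a Gröbner basis.
Inter-reduce: drop elements whose leading term is divisible by another's, tail-reduce, and make monic.
Reduced Gröbner basis: {y³ + y² + yz + x + y + z + 1, y²z + xz + yz + x + y + 1, x² + xz + yz + x + z, xy + x + y + z + 1, z² + x + y + 1}.
Label its elements g_1 = y³ + y² + yz + x + y + z + 1, g_2 = y²z + xz + yz + x + y + 1, g_3 = x² + xz + yz + x + z, g_4 = xy + x + y + z + 1, g_5 = z² + x + y + 1.

Reduce p = yz² + y² + x + y + 1 modulo G:
  leading term yz²: subtract (y)·g_5 from yz² + y² + x + y + 1 → xy + x + 1
  leading term xy: subtract (1)·g_4 from xy + x + 1 → y + z
  leading term y: no divisor's leading term divides it; move y to the remainder.
  leading term z: no divisor's leading term divides it; move z to the remainder.
  normal form = y + z.
The normal form is nonzero, so p ∉ I. Since p minus its normal form lies in I, I + (p) = I + (r) where r = y + z; decide whether this ideal is the whole ring.
Run Buchberger on G together with r (pairs among the g_i already reduce to 0 since G is a Gröbner basis):
g_1 = y³ + y² + yz + x + y + z + 1, LT = y³.
g_2 = y²z + xz + yz + x + y + 1, LT = y²z.
g_3 = x² + xz + yz + x + z, LT = x².
g_4 = xy + x + y + z + 1, LT = xy.
g_5 = z² + x + y + 1, LT = z².
r = y + z, LT = y.

S(g_1,r): lcm = y³. S = y²z + y² + yz + x + y + z + 1.
  reduce S modulo (g_1, g_2, g_3, g_4, g_5, r):
  remainder xz + x + 1 ≠ 0; add m_7 = xz + x + 1 to the basis.

S(g_2,r): lcm = y²z. S = yz² + xz + yz + x + y + 1.
  reduce S modulo (g_1, g_2, g_3, g_4, g_5, r, m_7):
  remainder x + 1 ≠ 0; add m_8 = x + 1 to the basis.

S(g_3,m_7): lcm = x²z. S = xz² + yz² + x² + xz + z² + x.
  reduce S modulo (g_1, g_2, g_3, g_4, g_5, r, m_7, m_8):
  remainder z ≠ 0; add m_9 = z to the basis.

The other S-polynomials (S(g_1,g_2), S(g_1,g_3), S(g_1,g_4), S(g_1,g_5), S(g_2,g_3), S(g_2,g_4), S(g_2,g_5), S(g_3,g_4), S(g_3,g_5), S(g_3,r), S(g_4,g_5), S(g_4,r), S(g_5,r), S(g_1,m_7), S(g_2,m_7), S(g_4,m_7), S(g_5,m_7), S(r,m_7), S(g_1,m_8), S(g_2,m_8), S(g_3,m_8), S(g_4,m_8), S(g_5,m_8), S(r,m_8), S(m_7,m_8), S(g_1,m_9), S(g_2,m_9), S(g_3,m_9), S(g_4,m_9), S(g_5,m_9), S(r,m_9), S(m_7,m_9), S(m_8,m_9)) all reduce to 0 modulo the current basis, so we have a Gröbner basis.
Inter-reduce: drop elements whose leading term is divisible by another's, tail-reduce, and make monic.
Reduced Gröbner basis: {x + 1, y, z}.
The reduced Gröbner basis of I + (p) is {x + 1, y, z} ≠ {1}, a proper ideal, so the enlarged system stays consistent: p is independent of I, with normal form y + z.

yz² + y² + x + y + 1 is independent of I; its normal form modulo I is y + z.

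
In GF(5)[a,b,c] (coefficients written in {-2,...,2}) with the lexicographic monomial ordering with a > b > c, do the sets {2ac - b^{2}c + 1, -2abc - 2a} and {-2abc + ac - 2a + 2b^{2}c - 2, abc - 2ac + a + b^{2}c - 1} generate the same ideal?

Two ideals are equal iff their reduced Gröbner bases coincide (the reduced basis is unique for a fixed ordering).
Buchberger on the first generating set:
f_1 = 2ac - b^{2}c + 1, LT = ac.
f_2 = -2abc - 2a, LT = abc.

S(f_1,f_2): lcm = abc. S = -a + 2b^{3}c - 2b.
  reduce S modulo (f_1, f_2):
  remainder -a + 2b^{3}c - 2b ≠ 0; add g_3 = -a + 2b^{3}c - 2b to the basis.

S(f_1,g_3): lcm = ac. S = 2b^{3}c^{2} + 2b^{2}c - 2bc - 2.
  reduce S modulo (f_1, f_2, g_3):
  remainder 2b^{3}c^{2} + 2b^{2}c - 2bc - 2 ≠ 0; add g_4 = 2b^{3}c^{2} + 2b^{2}c - 2bc - 2 to the basis.

The other S-polynomials (S(f_2,g_3), S(f_1,g_4), S(f_2,g_4), S(g_3,g_4)) all reduce to 0 modulo the current basis, so we have a Gröbner basis.
Inter-reduce: drop elements whose leading term is divisible by another's, tail-reduce, and make monic.
Reduced Gröbner basis: {a - 2b^{3}c + 2b, b^{3}c^{2} + b^{2}c - bc - 1}.

Buchberger on the second generating set:
h_1 = -2abc + ac - 2a + 2b^{2}c - 2, LT = abc.
h_2 = abc - 2ac + a + b^{2}c - 1, LT = abc.

S(h_1,h_2): lcm = abc. S = -ac - 2b^{2}c + 2.
  reduce S modulo (h_1, h_2):
  remainder -ac - 2b^{2}c + 2 ≠ 0; add k_3 = -ac - 2b^{2}c + 2 to the basis.

S(h_1,k_3): lcm = abc. S = 2ac + a - 2b^{3}c - b^{2}c + 2b + 1.
  reduce S modulo (h_1, h_2, k_3):
  remainder a - 2b^{3}c + 2b ≠ 0; add k_4 = a - 2b^{3}c + 2b to the basis.

S(h_1,k_4): lcm = abc. S = 2ac + a + 2b^{4}c^{2} + 2b^{2}c + 1.
  reduce S modulo (h_1, h_2, k_3, k_4):
  remainder 2b^{4}c^{2} + 2b^{3}c - 2b^{2}c - 2b ≠ 0; add k_5 = 2b^{4}c^{2} + 2b^{3}c - 2b^{2}c - 2b to the basis.

S(k_3,k_4): lcm = ac. S = 2b^{3}c^{2} + 2b^{2}c - 2bc - 2.
  reduce S modulo (h_1, h_2, k_3, k_4, k_5):
  remainder 2b^{3}c^{2} + 2b^{2}c - 2bc - 2 ≠ 0; add k_6 = 2b^{3}c^{2} + 2b^{2}c - 2bc - 2 to the basis.

The other S-polynomials (S(h_2,k_3), S(h_2,k_4), S(h_1,k_5), S(h_2,k_5), S(k_3,k_5), S(k_4,k_5), S(h_1,k_6), S(h_2,k_6), S(k_3,k_6), S(k_4,k_6), S(k_5,k_6)) all reduce to 0 modulo the current basis, so we have a Gröbner basis.
Inter-reduce: drop elements whose leading term is divisible by another's, tail-reduce, and make monic.
Reduced Gröbner basis: {a - 2b^{3}c + 2b, b^{3}c^{2} + b^{2}c - bc - 1}.

These coincide, so the ideals are equal.

Yes, the ideals are equal.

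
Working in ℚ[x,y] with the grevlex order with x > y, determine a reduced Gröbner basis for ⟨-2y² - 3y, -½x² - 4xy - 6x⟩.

f_1 = -2y² - 3y, LT = y².
f_2 = -½x² - 4xy - 6x, LT = x².

The S-polynomials (S(f_1,f_2)) all reduce to 0 modulo the current basis, so we have a Gröbner basis.

G = {x² + 8xy + 12x, y² + 3/2y}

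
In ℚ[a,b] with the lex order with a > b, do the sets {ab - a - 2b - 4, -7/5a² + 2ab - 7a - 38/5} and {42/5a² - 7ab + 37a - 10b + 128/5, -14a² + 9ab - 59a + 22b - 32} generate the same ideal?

Two ideals are equal iff their reduced Gröbner bases coincide (the reduced basis is unique for a fixed ordering).
Buchberger on the first generating set:
f_1 = ab - a - 2b - 4, LT = ab.
f_2 = -7/5a² + 2ab - 7a - 38/5, LT = a².

S(f_1,f_2): lcm = a²b. S = -a² + 10/7ab² - 7ab - 4a - 38/7b.
  leading term a²: subtract (5/7)·f_2 from -a² + 10/7ab² - 7ab - 4a - 38/7b → 10/7ab² - 59/7ab + a - 38/7b + 38/7
  leading term ab²: subtract (10/7b)·f_1 from 10/7ab² - 59/7ab + a - 38/7b + 38/7 → -7ab + a + 20/7b² + 2/7b + 38/7
  leading term ab: subtract (-7)·f_1 from -7ab + a + 20/7b² + 2/7b + 38/7 → -6a + 20/7b² - 96/7b - 158/7
  leading term a: no divisor's leading term divides it; move -6a to the remainder.
  leading term b²: no divisor's leading term divides it; move 20/7b² to the remainder.
  leading term b: no divisor's leading term divides it; move -96/7b to the remainder.
  leading term 1: no divisor's leading term divides it; move -158/7 to the remainder.
  remainder -6a + 20/7b² - 96/7b - 158/7 ≠ 0; add g_3 = -6a + 20/7b² - 96/7b - 158/7 to the basis.

S(f_1,g_3): lcm = ab. S = -a + 10/21b³ - 16/7b² - 121/21b - 4.
  leading term a: subtract (⅙)·g_3 from -a + 10/21b³ - 16/7b² - 121/21b - 4 → 10/21b³ - 58/21b² - 73/21b - 5/21
  leading term b³: no divisor's leading term divides it; move 10/21b³ to the remainder.
  leading term b²: no divisor's leading term divides it; move -58/21b² to the remainder.
  leading term b: no divisor's leading term divides it; move -73/21b to the remainder.
  leading term 1: no divisor's leading term divides it; move -5/21 to the remainder.
  remainder 10/21b³ - 58/21b² - 73/21b - 5/21 ≠ 0; add g_4 = 10/21b³ - 58/21b² - 73/21b - 5/21 to the basis.

The other S-polynomials (S(f_2,g_3), S(f_1,g_4), S(f_2,g_4), S(g_3,g_4)) all reduce to 0 modulo the current basis, so we have a Gröbner basis.
Inter-reduce: drop elements whose leading term is divisible by another's, tail-reduce, and make monic.
Reduced Gröbner basis: {a - 10/21b² + 16/7b + 79/21, b³ - 29/5b² - 73/10b - ½}.

Buchberger on the second generating set:
h_1 = 42/5a² - 7ab + 37a - 10b + 128/5, LT = a².
h_2 = -14a² + 9ab - 59a + 22b - 32, LT = a².

S(h_1,h_2): lcm = a². S = -4/21ab + 4/21a + 8/21b + 16/21.
  leading term ab: no divisor's leading term divides it; move -4/21ab to the remainder.
  leading term a: no divisor's leading term divides it; move 4/21a to the remainder.
  leading term b: no divisor's leading term divides it; move 8/21b to the remainder.
  leading term 1: no divisor's leading term divides it; move 16/21 to the remainder.
  remainder -4/21ab + 4/21a + 8/21b + 16/21 ≠ 0; add k_3 = -4/21ab + 4/21a + 8/21b + 16/21 to the basis.

S(h_1,k_3): lcm = a²b. S = a² - ⅚ab² + 269/42ab + 4a - 25/21b² + 64/21b.
  leading term a²: subtract (5/42)·h_1 from a² - ⅚ab² + 269/42ab + 4a - 25/21b² + 64/21b → -⅚ab² + 152/21ab - 17/42a - 25/21b² + 89/21b - 64/21
  leading term ab²: subtract (35/8b)·k_3 from -⅚ab² + 152/21ab - 17/42a - 25/21b² + 89/21b - 64/21 → 269/42ab - 17/42a - 20/7b² + 19/21b - 64/21
  leading term ab: subtract (-269/8)·k_3 from 269/42ab - 17/42a - 20/7b² + 19/21b - 64/21 → 6a - 20/7b² + 96/7b + 158/7
  leading term a: no divisor's leading term divides it; move 6a to the remainder.
  leading term b²: no divisor's leading term divides it; move -20/7b² to the remainder.
  leading term b: no divisor's leading term divides it; move 96/7b to the remainder.
  leading term 1: no divisor's leading term divides it; move 158/7 to the remainder.
  remainder 6a - 20/7b² + 96/7b + 158/7 ≠ 0; add k_4 = 6a - 20/7b² + 96/7b + 158/7 to the basis.

S(k_3,k_4): lcm = ab. S = -a + 10/21b³ - 16/7b² - 121/21b - 4.
  leading term a: subtract (-⅙)·k_4 from -a + 10/21b³ - 16/7b² - 121/21b - 4 → 10/21b³ - 58/21b² - 73/21b - 5/21
  leading term b³: no divisor's leading term divides it; move 10/21b³ to the remainder.
  leading term b²: no divisor's leading term divides it; move -58/21b² to the remainder.
  leading term b: no divisor's leading term divides it; move -73/21b to the remainder.
  leading term 1: no divisor's leading term divides it; move -5/21 to the remainder.
  remainder 10/21b³ - 58/21b² - 73/21b - 5/21 ≠ 0; add k_5 = 10/21b³ - 58/21b² - 73/21b - 5/21 to the basis.

The other S-polynomials (S(h_2,k_3), S(h_1,k_4), S(h_2,k_4), S(h_1,k_5), S(h_2,k_5), S(k_3,k_5), S(k_4,k_5)) all reduce to 0 modulo the current basis, so we have a Gröbner basis.
Inter-reduce: drop elements whose leading term is divisible by another's, tail-reduce, and make monic.
Reduced Gröbner basis: {a - 10/21b² + 16/7b + 79/21, b³ - 29/5b² - 73/10b - ½}.

These coincide, so the ideals are equal.

Yes, the ideals are equal.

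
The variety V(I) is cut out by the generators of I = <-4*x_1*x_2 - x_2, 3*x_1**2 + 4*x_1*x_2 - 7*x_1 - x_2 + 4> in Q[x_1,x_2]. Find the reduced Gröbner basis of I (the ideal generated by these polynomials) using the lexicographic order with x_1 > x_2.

f_1 = -4*x_1*x_2 - x_2, LT = x_1*x_2.
f_2 = 3*x_1**2 + 4*x_1*x_2 - 7*x_1 - x_2 + 4, LT = x_1**2.

S(f_1,f_2): lcm = x_1**2*x_2. S = -4/3*x_1*x_2**2 + 31/12*x_1*x_2 + 1/3*x_2**2 - 4/3*x_2.
  leading term x_1*x_2**2: subtract (1/3*x_2)·f_1 from -4/3*x_1*x_2**2 + 31/12*x_1*x_2 + 1/3*x_2**2 - 4/3*x_2 → 31/12*x_1*x_2 + 2/3*x_2**2 - 4/3*x_2
  leading term x_1*x_2: subtract (-31/48)·f_1 from 31/12*x_1*x_2 + 2/3*x_2**2 - 4/3*x_2 → 2/3*x_2**2 - 95/48*x_2
  leading term x_2**2: no divisor's leading term divides it; move 2/3*x_2**2 to the remainder.
  leading term x_2: no divisor's leading term divides it; move -95/48*x_2 to the remainder.
  remainder 2/3*x_2**2 - 95/48*x_2 ≠ 0; add g_3 = 2/3*x_2**2 - 95/48*x_2 to the basis.

S(f_1,g_3): lcm = x_1*x_2**2. S = 95/32*x_1*x_2 + 1/4*x_2**2.
  leading term x_1*x_2: subtract (-95/128)·f_1 from 95/32*x_1*x_2 + 1/4*x_2**2 → 1/4*x_2**2 - 95/128*x_2
  leading term x_2**2: subtract (3/8)·g_3 from 1/4*x_2**2 - 95/128*x_2 → 0
  remainder 0.

S(f_2,g_3): leading monomials are coprime, so the S-polynomial reduces to 0 (Buchberger's first criterion).
Every S-polynomial of the final basis reduces to 0, so we have a Gröbner basis.

G = {x_1**2 - 7/3*x_1 - 2/3*x_2 + 4/3, x_1*x_2 + 1/4*x_2, x_2**2 - 95/32*x_2}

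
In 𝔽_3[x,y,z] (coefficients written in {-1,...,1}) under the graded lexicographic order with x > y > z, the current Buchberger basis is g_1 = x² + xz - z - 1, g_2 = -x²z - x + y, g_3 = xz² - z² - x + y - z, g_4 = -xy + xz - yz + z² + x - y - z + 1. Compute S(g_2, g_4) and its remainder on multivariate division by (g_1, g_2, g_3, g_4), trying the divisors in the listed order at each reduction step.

lcm(LM(g_2), LM(g_4)) = x²yz.
S = (lcm/LT(g_2))·g_2 − (lcm/LT(g_4))·g_4 = x²z² - xyz² + xz³ + x²z - xyz - xz² + xy + xz - y².
Reduce S modulo (g_1, g_2, g_3, g_4) in that order:
  leading term x²z²: subtract (z²)·g_1 from x²z² - xyz² + xz³ + x²z - xyz - xz² + xy + xz - y² → -xyz² + x²z - xyz - xz² + z³ + xy + xz - y² + z²
  leading term xyz²: subtract (-y)·g_3 from -xyz² + x²z - xyz - xz² + z³ + xy + xz - y² + z² → x²z - xyz - xz² - yz² + z³ + xz - yz + z²
  leading term x²z: subtract (z)·g_1 from x²z - xyz - xz² - yz² + z³ + xz - yz + z² → -xyz + xz² - yz² + z³ + xz - yz - z² + z
  leading term xyz: subtract (z)·g_4 from -xyz + xz² - yz² + z³ + xz - yz - z² + z → 0
The remainder is 0, so this S-polynomial contributes no new basis element.
This is the inner loop of Buchberger's algorithm — each nonzero remainder becomes a new basis element.

S(g_2, g_4) = x²z² - xyz² + xz³ + x²z - xyz - xz² + xy + xz - y²; remainder on division = 0.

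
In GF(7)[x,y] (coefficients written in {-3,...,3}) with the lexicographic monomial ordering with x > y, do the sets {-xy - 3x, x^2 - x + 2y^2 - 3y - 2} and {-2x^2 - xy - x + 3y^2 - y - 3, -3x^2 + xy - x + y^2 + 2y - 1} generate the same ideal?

Equality of ideals is decidable: compute both reduced Gröbner bases (unique for the ordering) and check whether they agree.
Buchberger on the first generating set:
f_1 = -xy - 3x, LT = xy.
f_2 = x^2 - x + 2y^2 - 3y - 2, LT = x^2.

S(f_1,f_2): lcm = x^2y. S = 3x^2 + xy - 2y^3 + 3y^2 + 2y.
  reduce S modulo (f_1, f_2):
  remainder -2y^3 - 3y^2 - 3y - 1 ≠ 0; add g_3 = -2y^3 - 3y^2 - 3y - 1 to the basis.

The other S-polynomials (S(f_1,g_3), S(f_2,g_3)) all reduce to 0 modulo the current basis, so we have a Gröbner basis.
Inter-reduce: drop elements whose leading term is divisible by another's, tail-reduce, and make monic.
Reduced Gröbner basis: {x^2 - x + 2y^2 - 3y - 2, xy + 3x, y^3 - 2y^2 - 2y - 3}.

Buchberger on the second generating set:
h_1 = -2x^2 - xy - x + 3y^2 - y - 3, LT = x^2.
h_2 = -3x^2 + xy - x + y^2 + 2y - 1, LT = x^2.

S(h_1,h_2): lcm = x^2. S = 2xy - x.
  reduce S modulo (h_1, h_2):
  remainder 2xy - x ≠ 0; add k_3 = 2xy - x to the basis.

S(h_1,k_3): lcm = x^2y. S = -3x^2 - 3xy^2 - 3xy + 2y^3 - 3y^2 - 2y.
  reduce S modulo (h_1, h_2, k_3):
  remainder 2y^3 + 3y^2 + 3y + 1 ≠ 0; add k_4 = 2y^3 + 3y^2 + 3y + 1 to the basis.

The other S-polynomials (S(h_2,k_3), S(h_1,k_4), S(h_2,k_4), S(k_3,k_4)) all reduce to 0 modulo the current basis, so we have a Gröbner basis.
Inter-reduce: drop elements whose leading term is divisible by another's, tail-reduce, and make monic.
Reduced Gröbner basis: {x^2 - x + 2y^2 - 3y - 2, xy + 3x, y^3 - 2y^2 - 2y - 3}.

Same reduced basis, so the two generating sets span the same ideal.

Yes, the ideals are equal.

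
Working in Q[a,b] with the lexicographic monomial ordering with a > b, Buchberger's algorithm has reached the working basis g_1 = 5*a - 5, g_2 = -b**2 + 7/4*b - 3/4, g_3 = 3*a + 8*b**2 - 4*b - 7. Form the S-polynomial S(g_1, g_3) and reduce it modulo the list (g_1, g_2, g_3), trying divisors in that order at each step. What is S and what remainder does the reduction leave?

lcm(LM(g_1), LM(g_3)) = a.
S = (lcm/LT(g_1))·g_1 − (lcm/LT(g_3))·g_3 = -8/3*b**2 + 4/3*b + 4/3.
Reduce S modulo (g_1, g_2, g_3) in that order:
  leading term b**2: subtract (8/3)·g_2 from -8/3*b**2 + 4/3*b + 4/3 → -10/3*b + 10/3
  leading term b: no divisor's leading term divides it; move -10/3*b to the remainder.
  leading term 1: no divisor's leading term divides it; move 10/3 to the remainder.
The remainder -10/3*b + 10/3 is nonzero, so it would be added as the next basis element.

S(g_1, g_3) = -8/3*b**2 + 4/3*b + 4/3; remainder on division = -10/3*b + 10/3.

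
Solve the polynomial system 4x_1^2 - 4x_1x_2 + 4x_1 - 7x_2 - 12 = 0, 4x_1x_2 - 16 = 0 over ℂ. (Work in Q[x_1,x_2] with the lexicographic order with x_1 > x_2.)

Compute a lex Gröbner basis by Buchberger's algorithm.
f_1 = 4x_1^2 - 4x_1x_2 + 4x_1 - 7x_2 - 12, LT = x_1^2.
f_2 = 4x_1x_2 - 16, LT = x_1x_2.

S(f_1,f_2): lcm = x_1^2x_2. S = -x_1x_2^2 + x_1x_2 + 4x_1 - 7/4x_2^2 - 3x_2.
  reduce S modulo (f_1, f_2):
  remainder 4x_1 - 7/4x_2^2 - 7x_2 + 4 ≠ 0; add h_3 = 4x_1 - 7/4x_2^2 - 7x_2 + 4 to the basis.

S(f_2,h_3): lcm = x_1x_2. S = 7/16x_2^3 + 7/4x_2^2 - x_2 - 4.
  reduce S modulo (f_1, f_2, h_3):
  remainder 7/16x_2^3 + 7/4x_2^2 - x_2 - 4 ≠ 0; add h_4 = 7/16x_2^3 + 7/4x_2^2 - x_2 - 4 to the basis.

The other S-polynomials (S(f_1,h_3), S(f_1,h_4), S(f_2,h_4), S(h_3,h_4)) all reduce to 0 modulo the current basis, so we have a Gröbner basis.
Inter-reduce: drop elements whose leading term is divisible by another's, tail-reduce, and make monic.
Reduced Gröbner basis: {x_1 - 7/16x_2^2 - 7/4x_2 + 1, x_2^3 + 4x_2^2 - 16/7x_2 - 64/7}.

From the last basis element, x_2^3 + 4x_2^2 - 16/7x_2 - 64/7 = 0, so x_2 takes values in {-4, -4*sqrt(7)/7, 4*sqrt(7)/7}. Each choice, substituted upward through the basis, yields the corresponding point(s) of the solution set.
  x_2 = -4: the earlier basis element becomes x_1 + 1 = 0, giving x_1 = -1 — point (-1, -4).
  x_2 = -4*sqrt(7)/7: the earlier basis element becomes x_1 + sqrt(7) = 0, giving x_1 = -sqrt(7) — point (-sqrt(7), -4*sqrt(7)/7).
  x_2 = 4*sqrt(7)/7: the earlier basis element becomes x_1 - sqrt(7) = 0, giving x_1 = sqrt(7) — point (sqrt(7), 4*sqrt(7)/7).

{(-1, -4), (-sqrt(7), -4*sqrt(7)/7), (sqrt(7), 4*sqrt(7)/7)}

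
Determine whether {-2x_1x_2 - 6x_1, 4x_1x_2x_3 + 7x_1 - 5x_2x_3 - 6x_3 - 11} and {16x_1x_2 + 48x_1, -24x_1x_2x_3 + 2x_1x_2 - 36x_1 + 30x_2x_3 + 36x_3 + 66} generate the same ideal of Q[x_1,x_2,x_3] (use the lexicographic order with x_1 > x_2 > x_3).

Yes, the ideals are equal.

Equality of ideals is decidable: compute both reduced Gröbner bases (unique for the ordering) and check whether they agree.
Buchberger on the first generating set:
f_1 = -2x_1x_2 - 6x_1, LT = x_1x_2.
f_2 = 4x_1x_2x_3 + 7x_1 - 5x_2x_3 - 6x_3 - 11, LT = x_1x_2x_3.

S(f_1,f_2): lcm = x_1x_2x_3. S = 3x_1x_3 - 7/4x_1 + 5/4x_2x_3 + 3/2x_3 + 11/4.
  leading term x_1x_3: no divisor's leading term divides it; move 3x_1x_3 to the remainder.
  leading term x_1: no divisor's leading term divides it; move -7/4x_1 to the remainder.
  leading term x_2x_3: no divisor's leading term divides it; move 5/4x_2x_3 to the remainder.
  leading term x_3: no divisor's leading term divides it; move 3/2x_3 to the remainder.
  leading term 1: no divisor's leading term divides it; move 11/4 to the remainder.
  remainder 3x_1x_3 - 7/4x_1 + 5/4x_2x_3 + 3/2x_3 + 11/4 ≠ 0; add g_3 = 3x_1x_3 - 7/4x_1 + 5/4x_2x_3 + 3/2x_3 + 11/4 to the basis.

S(f_1,g_3): lcm = x_1x_2x_3. S = 7/12x_1x_2 + 3x_1x_3 - 5/12x_2^2x_3 - 1/2x_2x_3 - 11/12x_2.
  leading term x_1x_2: subtract (-7/24)·f_1 from 7/12x_1x_2 + 3x_1x_3 - 5/12x_2^2x_3 - 1/2x_2x_3 - 11/12x_2 → 3x_1x_3 - 7/4x_1 - 5/12x_2^2x_3 - 1/2x_2x_3 - 11/12x_2
  leading term x_1x_3: subtract (1)·g_3 from 3x_1x_3 - 7/4x_1 - 5/12x_2^2x_3 - 1/2x_2x_3 - 11/12x_2 → -5/12x_2^2x_3 - 7/4x_2x_3 - 11/12x_2 - 3/2x_3 - 11/4
  leading term x_2^2x_3: no divisor's leading term divides it; move -5/12x_2^2x_3 to the remainder.
  leading term x_2x_3: no divisor's leading term divides it; move -7/4x_2x_3 to the remainder.
  leading term x_2: no divisor's leading term divides it; move -11/12x_2 to the remainder.
  leading term x_3: no divisor's leading term divides it; move -3/2x_3 to the remainder.
  leading term 1: no divisor's leading term divides it; move -11/4 to the remainder.
  remainder -5/12x_2^2x_3 - 7/4x_2x_3 - 11/12x_2 - 3/2x_3 - 11/4 ≠ 0; add g_4 = -5/12x_2^2x_3 - 7/4x_2x_3 - 11/12x_2 - 3/2x_3 - 11/4 to the basis.

The other S-polynomials (S(f_2,g_3), S(f_1,g_4), S(f_2,g_4), S(g_3,g_4)) all reduce to 0 modulo the current basis, so we have a Gröbner basis.
Inter-reduce: drop elements whose leading term is divisible by another's, tail-reduce, and make monic.
Reduced Gröbner basis: {x_1x_2 + 3x_1, x_1x_3 - 7/12x_1 + 5/12x_2x_3 + 1/2x_3 + 11/12, x_2^2x_3 + 21/5x_2x_3 + 11/5x_2 + 18/5x_3 + 33/5}.

Buchberger on the second generating set:
h_1 = 16x_1x_2 + 48x_1, LT = x_1x_2.
h_2 = -24x_1x_2x_3 + 2x_1x_2 - 36x_1 + 30x_2x_3 + 36x_3 + 66, LT = x_1x_2x_3.

S(h_1,h_2): lcm = x_1x_2x_3. S = 1/12x_1x_2 + 3x_1x_3 - 3/2x_1 + 5/4x_2x_3 + 3/2x_3 + 11/4.
  leading term x_1x_2: subtract (1/192)·h_1 from 1/12x_1x_2 + 3x_1x_3 - 3/2x_1 + 5/4x_2x_3 + 3/2x_3 + 11/4 → 3x_1x_3 - 7/4x_1 + 5/4x_2x_3 + 3/2x_3 + 11/4
  leading term x_1x_3: no divisor's leading term divides it; move 3x_1x_3 to the remainder.
  leading term x_1: no divisor's leading term divides it; move -7/4x_1 to the remainder.
  leading term x_2x_3: no divisor's leading term divides it; move 5/4x_2x_3 to the remainder.
  leading term x_3: no divisor's leading term divides it; move 3/2x_3 to the remainder.
  leading term 1: no divisor's leading term divides it; move 11/4 to the remainder.
  remainder 3x_1x_3 - 7/4x_1 + 5/4x_2x_3 + 3/2x_3 + 11/4 ≠ 0; add k_3 = 3x_1x_3 - 7/4x_1 + 5/4x_2x_3 + 3/2x_3 + 11/4 to the basis.

S(h_1,k_3): lcm = x_1x_2x_3. S = 7/12x_1x_2 + 3x_1x_3 - 5/12x_2^2x_3 - 1/2x_2x_3 - 11/12x_2.
  leading term x_1x_2: subtract (7/192)·h_1 from 7/12x_1x_2 + 3x_1x_3 - 5/12x_2^2x_3 - 1/2x_2x_3 - 11/12x_2 → 3x_1x_3 - 7/4x_1 - 5/12x_2^2x_3 - 1/2x_2x_3 - 11/12x_2
  leading term x_1x_3: subtract (1)·k_3 from 3x_1x_3 - 7/4x_1 - 5/12x_2^2x_3 - 1/2x_2x_3 - 11/12x_2 → -5/12x_2^2x_3 - 7/4x_2x_3 - 11/12x_2 - 3/2x_3 - 11/4
  leading term x_2^2x_3: no divisor's leading term divides it; move -5/12x_2^2x_3 to the remainder.
  leading term x_2x_3: no divisor's leading term divides it; move -7/4x_2x_3 to the remainder.
  leading term x_2: no divisor's leading term divides it; move -11/12x_2 to the remainder.
  leading term x_3: no divisor's leading term divides it; move -3/2x_3 to the remainder.
  leading term 1: no divisor's leading term divides it; move -11/4 to the remainder.
  remainder -5/12x_2^2x_3 - 7/4x_2x_3 - 11/12x_2 - 3/2x_3 - 11/4 ≠ 0; add k_4 = -5/12x_2^2x_3 - 7/4x_2x_3 - 11/12x_2 - 3/2x_3 - 11/4 to the basis.

The other S-polynomials (S(h_2,k_3), S(h_1,k_4), S(h_2,k_4), S(k_3,k_4)) all reduce to 0 modulo the current basis, so we have a Gröbner basis.
Inter-reduce: drop elements whose leading term is divisible by another's, tail-reduce, and make monic.
Reduced Gröbner basis: {x_1x_2 + 3x_1, x_1x_3 - 7/12x_1 + 5/12x_2x_3 + 1/2x_3 + 11/12, x_2^2x_3 + 21/5x_2x_3 + 11/5x_2 + 18/5x_3 + 33/5}.

Same reduced basis, so the two generating sets span the same ideal.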